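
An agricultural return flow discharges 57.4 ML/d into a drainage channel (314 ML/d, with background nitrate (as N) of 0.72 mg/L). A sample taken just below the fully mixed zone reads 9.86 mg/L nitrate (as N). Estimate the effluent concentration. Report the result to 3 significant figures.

59.9 mg/L

Mass balance: 314.0·0.7200 + 57.40·Cₑ = 371.4·9.860
→ Cₑ = (371.4·9.860 − 314.0·0.7200) / 57.40 = 59.86 mg/L.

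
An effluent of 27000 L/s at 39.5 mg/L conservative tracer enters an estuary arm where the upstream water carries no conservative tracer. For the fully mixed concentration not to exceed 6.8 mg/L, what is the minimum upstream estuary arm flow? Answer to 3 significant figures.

Set C_mix = 6.8: (Q·0 + 27000·39.50) / (Q + 27000) = 6.8
→ Q = 27000·(39.50 − 6.8)/(6.8 − 0) = 129800 L/s.

130000 L/s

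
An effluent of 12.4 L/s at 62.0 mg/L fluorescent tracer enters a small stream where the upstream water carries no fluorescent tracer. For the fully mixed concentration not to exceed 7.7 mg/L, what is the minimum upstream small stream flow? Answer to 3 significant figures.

Set C_mix = 7.7: (Q·0 + 12.40·62.00) / (Q + 12.40) = 7.7
→ Q = 12.40·(62.00 − 7.7)/(7.7 − 0) = 87.44 L/s.

87.4 L/s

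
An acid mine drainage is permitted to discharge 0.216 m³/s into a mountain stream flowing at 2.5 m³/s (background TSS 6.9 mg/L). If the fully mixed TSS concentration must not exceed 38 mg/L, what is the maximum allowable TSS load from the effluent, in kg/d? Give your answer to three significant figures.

Mass balance at the limit: 2.500·6.900 + 0.2160·Cₑ = 2.716·38 → Cₑ = 398.0 mg/L.
Load = 0.2160 m³/s × 398.0 g/m³ × 86 400 s/d = 7427 kg/d.

7430 kg/d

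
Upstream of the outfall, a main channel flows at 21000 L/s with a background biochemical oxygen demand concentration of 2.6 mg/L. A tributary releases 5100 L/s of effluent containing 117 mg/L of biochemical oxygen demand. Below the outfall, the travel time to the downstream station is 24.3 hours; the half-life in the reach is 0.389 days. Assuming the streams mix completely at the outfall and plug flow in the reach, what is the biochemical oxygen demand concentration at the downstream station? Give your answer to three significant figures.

4.11 mg/L

After mixing, C = (21000·2.600 + 5100·117.0) / 26100 = 651300/26100 = 24.95 mg/L.
Half-life 0.389 d → k = ln 2 / 0.389 = 1.782 d⁻¹.
Decay over the reach: 24.95·exp(−kt) = 24.95·0.1646 = 4.108 mg/L.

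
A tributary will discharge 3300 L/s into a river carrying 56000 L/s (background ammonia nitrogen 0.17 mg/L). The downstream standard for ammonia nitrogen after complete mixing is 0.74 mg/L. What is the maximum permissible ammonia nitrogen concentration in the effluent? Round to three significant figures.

At the limit, (Qr·Cr + Qe·Cₑ)/(Qr + Qe) = 0.74:
Cₑ = (59300·0.74 − 56000·0.1700) / 3300 = 10.41 mg/L.

10.4 mg/L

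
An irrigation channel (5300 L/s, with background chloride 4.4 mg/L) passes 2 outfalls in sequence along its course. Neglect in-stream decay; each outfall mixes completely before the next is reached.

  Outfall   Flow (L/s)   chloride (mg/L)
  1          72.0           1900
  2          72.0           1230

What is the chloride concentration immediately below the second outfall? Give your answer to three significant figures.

45.7 mg/L

Below outfall 1: Q → 5372 L/s, C = (5300·4.400 + 72.00·1900)/5372 = 29.81 mg/L.
Below outfall 2: Q → 5444 L/s, C = (5372·29.81 + 72.00·1230)/5444 = 45.68 mg/L.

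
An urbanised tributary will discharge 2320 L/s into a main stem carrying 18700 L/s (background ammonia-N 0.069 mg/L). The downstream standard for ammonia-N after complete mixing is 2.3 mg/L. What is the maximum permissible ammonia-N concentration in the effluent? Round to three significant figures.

20.3 mg/L

At the limit, (Qr·Cr + Qe·Cₑ)/(Qr + Qe) = 2.3:
Cₑ = (21020·2.3 − 18700·0.06900) / 2320 = 20.28 mg/L.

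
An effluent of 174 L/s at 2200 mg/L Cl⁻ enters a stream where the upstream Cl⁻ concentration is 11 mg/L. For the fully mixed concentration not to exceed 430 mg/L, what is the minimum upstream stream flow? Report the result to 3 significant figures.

735 L/s

Set C_mix = 430: (Q·11.00 + 174.0·2200) / (Q + 174.0) = 430
→ Q = 174.0·(2200 − 430)/(430 − 11.00) = 735.0 L/s.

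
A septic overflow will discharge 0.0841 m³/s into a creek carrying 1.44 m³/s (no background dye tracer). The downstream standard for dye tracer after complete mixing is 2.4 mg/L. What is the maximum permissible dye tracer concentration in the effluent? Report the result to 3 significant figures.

43.5 mg/L

At the limit, (Qr·Cr + Qe·Cₑ)/(Qr + Qe) = 2.4:
Cₑ = (1.524·2.4 − 1.440·0) / 0.08410 = 43.49 mg/L.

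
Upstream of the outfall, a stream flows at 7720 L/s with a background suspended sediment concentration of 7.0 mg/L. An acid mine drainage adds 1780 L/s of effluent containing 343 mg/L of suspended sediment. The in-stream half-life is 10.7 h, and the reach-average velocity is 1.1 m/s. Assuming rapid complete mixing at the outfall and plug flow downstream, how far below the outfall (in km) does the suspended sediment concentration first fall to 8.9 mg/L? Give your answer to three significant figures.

126 km

Mass balance: C = (7720·7.000 + 1780·343.0) / 9500 = 664600/9500 = 69.96 mg/L.
Half-life 10.7 h → k = ln 2 / 10.7 = 0.06478 h⁻¹ = 1.555 d⁻¹.
Set 69.96·exp(−k·t) = 8.9 → t = ln(69.96/8.9)/k = 114600 s = 31.83 h.
Distance = v·t = 1.1·114600 = 126000 m = 126.0 km.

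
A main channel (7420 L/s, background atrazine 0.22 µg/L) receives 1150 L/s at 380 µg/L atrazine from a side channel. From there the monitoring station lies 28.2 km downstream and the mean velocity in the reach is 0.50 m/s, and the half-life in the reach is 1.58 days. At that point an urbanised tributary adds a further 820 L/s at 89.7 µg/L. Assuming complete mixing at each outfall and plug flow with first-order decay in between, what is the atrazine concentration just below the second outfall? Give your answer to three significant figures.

42.9 µg/L

Mixed concentration C = ΣQC/ΣQ = (7420·0.2200 + 1150·380.0) / 8570 = 438600/8570 = 51.18 µg/L; combined flow 8570 L/s.
Travel time t = 28.2·1000 / 0.50 = 56400 s = 15.67 h.
Half-life 1.58 d → k = ln 2 / 1.58 = 0.4387 d⁻¹.
After decay, C = 51.18 × e^(−kt) = 51.18 × 0.7510 = 38.44 µg/L.
Second outfall: C = (8570·38.44 + 820.0·89.70)/9390 = 42.91 µg/L.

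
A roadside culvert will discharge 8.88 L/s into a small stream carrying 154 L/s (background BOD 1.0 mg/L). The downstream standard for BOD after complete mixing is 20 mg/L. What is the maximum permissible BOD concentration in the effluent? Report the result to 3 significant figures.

350 mg/L

At the limit, (Qr·Cr + Qe·Cₑ)/(Qr + Qe) = 20:
Cₑ = (162.9·20 − 154.0·1.000) / 8.880 = 349.5 mg/L.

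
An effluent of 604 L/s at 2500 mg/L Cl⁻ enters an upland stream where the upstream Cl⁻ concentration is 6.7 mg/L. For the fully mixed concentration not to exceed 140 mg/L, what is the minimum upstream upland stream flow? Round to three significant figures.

10700 L/s

Set C_mix = 140: (Q·6.700 + 604.0·2500) / (Q + 604.0) = 140
→ Q = 604.0·(2500 − 140)/(140 − 6.700) = 10690 L/s.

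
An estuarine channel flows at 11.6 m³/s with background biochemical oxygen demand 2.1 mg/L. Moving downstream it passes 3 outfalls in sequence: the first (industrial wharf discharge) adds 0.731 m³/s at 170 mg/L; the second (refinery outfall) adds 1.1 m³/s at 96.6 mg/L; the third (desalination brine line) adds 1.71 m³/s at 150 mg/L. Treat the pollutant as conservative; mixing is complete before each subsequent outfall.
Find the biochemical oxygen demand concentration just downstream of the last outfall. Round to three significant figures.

33.8 mg/L

Below outfall 1: Q → 12.33 m³/s, C = (11.60·2.100 + 0.7310·170.0)/12.33 = 12.05 mg/L.
Below outfall 2: Q → 13.43 m³/s, C = (12.33·12.05 + 1.100·96.60)/13.43 = 18.98 mg/L.
Below outfall 3: Q → 15.14 m³/s, C = (13.43·18.98 + 1.710·150.0)/15.14 = 33.78 mg/L.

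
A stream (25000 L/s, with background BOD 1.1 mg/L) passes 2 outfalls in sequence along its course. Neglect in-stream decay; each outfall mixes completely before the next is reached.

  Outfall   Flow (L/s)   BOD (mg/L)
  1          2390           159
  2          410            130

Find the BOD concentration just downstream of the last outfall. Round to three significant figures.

16.6 mg/L

Below outfall 1: Q → 27390 L/s, C = (25000·1.100 + 2390·159.0)/27390 = 14.88 mg/L.
Below outfall 2: Q → 27800 L/s, C = (27390·14.88 + 410.0·130.0)/27800 = 16.58 mg/L.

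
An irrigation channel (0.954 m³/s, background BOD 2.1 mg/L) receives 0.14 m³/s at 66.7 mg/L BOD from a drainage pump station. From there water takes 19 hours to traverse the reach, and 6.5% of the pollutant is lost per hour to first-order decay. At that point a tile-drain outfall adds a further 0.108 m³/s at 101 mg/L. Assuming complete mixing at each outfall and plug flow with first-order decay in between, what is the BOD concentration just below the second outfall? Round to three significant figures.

11.7 mg/L

After mixing, C = (0.9540·2.100 + 0.1400·66.70) / 1.094 = 11.34/1.094 = 10.37 mg/L; combined flow 1.094 m³/s.
6.5%/h lost → k = −ln(1 − 0.065) = 0.06721 h⁻¹.
First-order decay: C = 10.37·exp(−k·t) = 10.37·0.2789 = 2.891 mg/L.
At the second outfall, C = (1.094·2.891 + 0.1080·101.0) / (1.094 + 0.1080) = 11.71 mg/L.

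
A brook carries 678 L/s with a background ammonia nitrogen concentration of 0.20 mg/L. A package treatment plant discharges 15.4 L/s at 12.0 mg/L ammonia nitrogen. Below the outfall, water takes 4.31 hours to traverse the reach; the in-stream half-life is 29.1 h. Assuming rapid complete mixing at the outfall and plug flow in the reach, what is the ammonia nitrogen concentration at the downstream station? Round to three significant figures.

Conservation of mass: C = (678.0·0.2000 + 15.40·12.00) / 693.4 = 320.4/693.4 = 0.4621 mg/L.
Half-life 29.1 h → k = ln 2 / 29.1 = 0.02382 h⁻¹ = 0.5717 d⁻¹.
Decay over the reach: 0.4621·exp(−kt) = 0.4621·0.9024 = 0.4170 mg/L.

0.417 mg/L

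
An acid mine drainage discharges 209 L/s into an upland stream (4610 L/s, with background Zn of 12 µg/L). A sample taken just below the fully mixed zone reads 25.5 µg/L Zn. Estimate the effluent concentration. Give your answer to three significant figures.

323 µg/L

Mass balance: 4610·12.00 + 209.0·Cₑ = 4819·25.50
→ Cₑ = (4819·25.50 − 4610·12.00) / 209.0 = 323.3 µg/L.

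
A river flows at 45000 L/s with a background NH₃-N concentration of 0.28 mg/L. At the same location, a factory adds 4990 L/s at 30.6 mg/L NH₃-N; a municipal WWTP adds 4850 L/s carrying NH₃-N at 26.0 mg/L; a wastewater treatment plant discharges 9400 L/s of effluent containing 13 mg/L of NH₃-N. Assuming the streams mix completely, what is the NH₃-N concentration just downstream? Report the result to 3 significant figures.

6.44 mg/L

Conservation of mass: C = (45000·0.2800 + 4990·30.60 + 4850·26.00 + 9400·13.00) / 64240 = 413600/64240 = 6.438 mg/L.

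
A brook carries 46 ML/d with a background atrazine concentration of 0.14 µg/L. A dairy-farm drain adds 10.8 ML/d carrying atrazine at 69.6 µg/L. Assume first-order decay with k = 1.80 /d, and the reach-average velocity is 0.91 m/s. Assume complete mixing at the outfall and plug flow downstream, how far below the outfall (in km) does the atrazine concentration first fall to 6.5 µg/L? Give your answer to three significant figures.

Flow-weighted average: C = (46.00·0.1400 + 10.80·69.60) / 56.80 = 758.1/56.80 = 13.35 µg/L.
Set 13.35·exp(−k·t) = 6.5 → t = ln(13.35/6.5)/k = 34540 s = 9.593 h.
Distance = v·t = 0.91·34540 = 31430 m = 31.43 km.

31.4 km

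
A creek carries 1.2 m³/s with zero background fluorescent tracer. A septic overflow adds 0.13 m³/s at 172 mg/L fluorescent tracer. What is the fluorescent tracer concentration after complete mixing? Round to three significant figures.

After mixing, C = (1.200·0 + 0.1300·172.0) / 1.330 = 22.36/1.330 = 16.81 mg/L.

16.8 mg/L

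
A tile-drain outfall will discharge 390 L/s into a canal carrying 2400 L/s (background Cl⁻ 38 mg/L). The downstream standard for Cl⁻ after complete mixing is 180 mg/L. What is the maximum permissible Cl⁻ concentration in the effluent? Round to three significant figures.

1050 mg/L

At the limit, (Qr·Cr + Qe·Cₑ)/(Qr + Qe) = 180:
Cₑ = (2790·180 − 2400·38.00) / 390.0 = 1054 mg/L.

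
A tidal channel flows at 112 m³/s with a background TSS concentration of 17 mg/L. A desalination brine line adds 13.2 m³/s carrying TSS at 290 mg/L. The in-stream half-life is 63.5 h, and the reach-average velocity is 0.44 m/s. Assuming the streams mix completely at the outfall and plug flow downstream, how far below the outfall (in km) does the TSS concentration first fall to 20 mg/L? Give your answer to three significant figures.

120 km

Mass balance: C = (112.0·17.00 + 13.20·290.0) / 125.2 = 5732/125.2 = 45.78 mg/L.
Half-life 63.5 h → k = ln 2 / 63.5 = 0.01092 h⁻¹ = 0.2620 d⁻¹.
Set 45.78·exp(−k·t) = 20 → t = ln(45.78/20)/k = 273100 s = 75.87 h.
Distance = v·t = 0.44·273100 = 120200 m = 120.2 km.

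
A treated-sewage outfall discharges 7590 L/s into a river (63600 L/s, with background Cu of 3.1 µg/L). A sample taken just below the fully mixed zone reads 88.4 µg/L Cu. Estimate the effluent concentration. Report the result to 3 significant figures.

803 µg/L

Mass balance: 63600·3.100 + 7590·Cₑ = 71190·88.40
→ Cₑ = (71190·88.40 − 63600·3.100) / 7590 = 803.2 µg/L.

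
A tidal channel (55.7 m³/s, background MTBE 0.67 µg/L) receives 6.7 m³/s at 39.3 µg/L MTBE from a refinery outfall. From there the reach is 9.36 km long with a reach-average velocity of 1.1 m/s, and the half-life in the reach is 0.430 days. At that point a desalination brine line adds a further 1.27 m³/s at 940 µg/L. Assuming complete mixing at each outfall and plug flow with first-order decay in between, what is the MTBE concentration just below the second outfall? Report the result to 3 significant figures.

Conservation of mass: C = (55.70·0.6700 + 6.700·39.30) / 62.40 = 300.6/62.40 = 4.818 µg/L; combined flow 62.40 m³/s.
Travel time t = 9.36·1000 / 1.1 = 8509 s = 2.364 h.
Half-life 0.430 d → k = ln 2 / 0.430 = 1.612 d⁻¹.
First-order decay: C = 4.818·exp(−k·t) = 4.818·0.8532 = 4.111 µg/L.
Second outfall: C = (62.40·4.111 + 1.270·940.0)/63.67 = 22.78 µg/L.

22.8 µg/L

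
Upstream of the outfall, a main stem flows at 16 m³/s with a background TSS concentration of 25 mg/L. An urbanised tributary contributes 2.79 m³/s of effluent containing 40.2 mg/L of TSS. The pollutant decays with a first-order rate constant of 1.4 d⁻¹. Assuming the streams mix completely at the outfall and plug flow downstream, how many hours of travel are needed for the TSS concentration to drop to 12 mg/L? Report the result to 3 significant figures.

14.1 h

Mass balance: C = (16.00·25.00 + 2.790·40.20) / 18.79 = 512.2/18.79 = 27.26 mg/L.
27.26·exp(−k·t) = 12 → t = ln(27.26/12)/k = 50630 s = 14.06 h.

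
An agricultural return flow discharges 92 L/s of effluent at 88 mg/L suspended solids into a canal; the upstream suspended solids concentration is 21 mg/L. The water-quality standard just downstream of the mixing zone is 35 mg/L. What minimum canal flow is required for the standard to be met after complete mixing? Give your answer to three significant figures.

348 L/s

Set C_mix = 35: (Q·21.00 + 92.00·88.00) / (Q + 92.00) = 35
→ Q = 92.00·(88.00 − 35)/(35 − 21.00) = 348.3 L/s.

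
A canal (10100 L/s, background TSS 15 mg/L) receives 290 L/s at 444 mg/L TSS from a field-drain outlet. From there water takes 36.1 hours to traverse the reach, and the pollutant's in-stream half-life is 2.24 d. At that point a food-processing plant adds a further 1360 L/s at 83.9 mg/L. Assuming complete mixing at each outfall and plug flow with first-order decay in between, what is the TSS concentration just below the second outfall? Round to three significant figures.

Conservation of mass: C = (10100·15.00 + 290.0·444.0) / 10390 = 280300/10390 = 26.97 mg/L; combined flow 10390 L/s.
Half-life 2.24 d → k = ln 2 / 2.24 = 0.3094 d⁻¹.
Applying C = C₀e^(−kt): 26.97 × 0.6279 = 16.94 mg/L.
Second outfall: C = (10390·16.94 + 1360·83.90)/11750 = 24.69 mg/L.

24.7 mg/L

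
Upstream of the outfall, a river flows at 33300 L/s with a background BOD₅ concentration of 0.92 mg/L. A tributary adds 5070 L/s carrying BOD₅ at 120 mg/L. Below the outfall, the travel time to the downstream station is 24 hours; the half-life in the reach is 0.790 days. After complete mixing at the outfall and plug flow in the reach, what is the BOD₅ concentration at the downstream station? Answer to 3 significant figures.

Conservation of mass: C = (33300·0.9200 + 5070·120.0) / 38370 = 639000/38370 = 16.65 mg/L.
Half-life 0.790 d → k = ln 2 / 0.790 = 0.8774 d⁻¹.
Applying C = C₀e^(−kt): 16.65 × 0.4159 = 6.926 mg/L.

6.93 mg/L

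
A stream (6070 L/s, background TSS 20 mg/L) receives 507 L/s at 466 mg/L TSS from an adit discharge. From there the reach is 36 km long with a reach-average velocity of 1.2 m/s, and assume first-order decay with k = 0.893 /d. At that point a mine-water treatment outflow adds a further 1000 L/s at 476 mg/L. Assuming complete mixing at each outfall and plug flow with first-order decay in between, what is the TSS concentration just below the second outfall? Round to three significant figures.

Mass balance: C = (6070·20.00 + 507.0·466.0) / 6577 = 357700/6577 = 54.38 mg/L; combined flow 6577 L/s.
Travel time t = 36·1000 / 1.2 = 30000 s = 8.333 h.
After decay, C = 54.38 × e^(−kt) = 54.38 × 0.7334 = 39.88 mg/L.
Second outfall: C = (6577·39.88 + 1000·476.0)/7577 = 97.44 mg/L.

97.4 mg/L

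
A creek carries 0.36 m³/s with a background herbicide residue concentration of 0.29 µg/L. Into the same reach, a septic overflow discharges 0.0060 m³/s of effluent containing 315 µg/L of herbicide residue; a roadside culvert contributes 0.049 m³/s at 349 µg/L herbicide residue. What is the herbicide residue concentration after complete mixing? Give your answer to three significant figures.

Flow-weighted average: C = (0.3600·0.2900 + 0.006000·315.0 + 0.04900·349.0) / 0.4150 = 19.10/0.4150 = 46.01 µg/L.

46.0 µg/L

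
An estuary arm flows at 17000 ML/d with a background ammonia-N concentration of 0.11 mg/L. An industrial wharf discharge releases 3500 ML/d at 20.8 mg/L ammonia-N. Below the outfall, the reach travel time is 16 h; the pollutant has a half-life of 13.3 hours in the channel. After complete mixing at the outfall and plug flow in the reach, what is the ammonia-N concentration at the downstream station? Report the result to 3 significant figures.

1.58 mg/L

After mixing, C = (17000·0.1100 + 3500·20.80) / 20500 = 74670/20500 = 3.642 mg/L.
Half-life 13.3 h → k = ln 2 / 13.3 = 0.05212 h⁻¹ = 1.251 d⁻¹.
After decay, C = 3.642 × e^(−kt) = 3.642 × 0.4344 = 1.582 mg/L.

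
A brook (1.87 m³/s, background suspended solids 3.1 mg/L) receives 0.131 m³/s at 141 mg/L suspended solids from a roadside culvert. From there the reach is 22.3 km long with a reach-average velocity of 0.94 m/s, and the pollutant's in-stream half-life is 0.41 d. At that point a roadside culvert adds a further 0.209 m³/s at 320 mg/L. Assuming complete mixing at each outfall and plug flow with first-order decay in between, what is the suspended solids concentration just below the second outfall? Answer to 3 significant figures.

37.2 mg/L

Mixed concentration C = ΣQC/ΣQ = (1.870·3.100 + 0.1310·141.0) / 2.001 = 24.27/2.001 = 12.13 mg/L; combined flow 2.001 m³/s.
Travel time t = 22.3·1000 / 0.94 = 23720 s = 6.590 h.
Half-life 0.41 d → k = ln 2 / 0.41 = 1.691 d⁻¹.
First-order decay: C = 12.13·exp(−k·t) = 12.13·0.6286 = 7.624 mg/L.
At the second outfall, C = (2.001·7.624 + 0.2090·320.0) / (2.001 + 0.2090) = 37.17 mg/L.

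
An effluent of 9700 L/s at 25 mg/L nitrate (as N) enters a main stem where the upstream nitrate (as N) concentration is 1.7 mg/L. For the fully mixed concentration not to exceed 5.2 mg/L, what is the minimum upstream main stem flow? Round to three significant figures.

54900 L/s

Set C_mix = 5.2: (Q·1.700 + 9700·25.00) / (Q + 9700) = 5.2
→ Q = 9700·(25.00 − 5.2)/(5.2 − 1.700) = 54870 L/s.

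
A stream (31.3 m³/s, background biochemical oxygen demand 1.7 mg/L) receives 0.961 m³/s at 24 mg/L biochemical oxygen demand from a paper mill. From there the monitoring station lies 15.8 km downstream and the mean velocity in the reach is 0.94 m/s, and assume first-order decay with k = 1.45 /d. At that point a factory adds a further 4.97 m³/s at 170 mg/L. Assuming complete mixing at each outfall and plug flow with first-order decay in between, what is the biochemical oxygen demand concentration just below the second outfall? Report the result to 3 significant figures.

24.2 mg/L

Flow-weighted average: C = (31.30·1.700 + 0.9610·24.00) / 32.26 = 76.27/32.26 = 2.364 mg/L; combined flow 32.26 m³/s.
Travel time t = 15.8·1000 / 0.94 = 16810 s = 4.669 h.
After decay, C = 2.364 × e^(−kt) = 2.364 × 0.7542 = 1.783 mg/L.
Second outfall: C = (32.26·1.783 + 4.970·170.0)/37.23 = 24.24 mg/L.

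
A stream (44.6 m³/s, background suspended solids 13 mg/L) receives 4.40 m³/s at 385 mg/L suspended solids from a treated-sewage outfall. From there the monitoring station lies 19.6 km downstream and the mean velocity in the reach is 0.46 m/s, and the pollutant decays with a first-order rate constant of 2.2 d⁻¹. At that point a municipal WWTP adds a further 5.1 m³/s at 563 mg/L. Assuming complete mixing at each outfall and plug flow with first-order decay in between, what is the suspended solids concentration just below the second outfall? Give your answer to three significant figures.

67.3 mg/L

Flow-weighted average: C = (44.60·13.00 + 4.400·385.0) / 49.00 = 2274/49.00 = 46.40 mg/L; combined flow 49.00 m³/s.
Travel time t = 19.6·1000 / 0.46 = 42610 s = 11.84 h.
First-order decay: C = 46.40·exp(−k·t) = 46.40·0.3379 = 15.68 mg/L.
Second outfall: C = (49.00·15.68 + 5.100·563.0)/54.10 = 67.28 mg/L.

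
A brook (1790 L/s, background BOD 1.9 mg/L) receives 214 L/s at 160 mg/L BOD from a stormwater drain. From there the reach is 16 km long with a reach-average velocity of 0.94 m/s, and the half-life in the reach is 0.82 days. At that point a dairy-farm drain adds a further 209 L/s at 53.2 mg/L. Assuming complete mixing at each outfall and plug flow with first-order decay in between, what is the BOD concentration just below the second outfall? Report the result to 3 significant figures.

Conservation of mass: C = (1790·1.900 + 214.0·160.0) / 2004 = 37640/2004 = 18.78 mg/L; combined flow 2004 L/s.
Travel time t = 16·1000 / 0.94 = 17020 s = 4.728 h.
Half-life 0.82 d → k = ln 2 / 0.82 = 0.8453 d⁻¹.
Applying C = C₀e^(−kt): 18.78 × 0.8466 = 15.90 mg/L.
At the second outfall, C = (2004·15.90 + 209.0·53.20) / (2004 + 209.0) = 19.42 mg/L.

19.4 mg/L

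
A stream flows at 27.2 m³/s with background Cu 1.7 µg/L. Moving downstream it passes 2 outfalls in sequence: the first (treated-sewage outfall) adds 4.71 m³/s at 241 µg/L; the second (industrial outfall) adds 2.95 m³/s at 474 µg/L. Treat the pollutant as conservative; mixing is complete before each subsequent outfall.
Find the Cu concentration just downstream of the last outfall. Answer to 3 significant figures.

74.0 µg/L

Outfall 1: combined Q = 31.91 m³/s; C = (27.20·1.700 + 4.710·241.0)/31.91 = 37.02 µg/L.
Outfall 2: combined Q = 34.86 m³/s; C = (31.91·37.02 + 2.950·474.0)/34.86 = 74.00 µg/L.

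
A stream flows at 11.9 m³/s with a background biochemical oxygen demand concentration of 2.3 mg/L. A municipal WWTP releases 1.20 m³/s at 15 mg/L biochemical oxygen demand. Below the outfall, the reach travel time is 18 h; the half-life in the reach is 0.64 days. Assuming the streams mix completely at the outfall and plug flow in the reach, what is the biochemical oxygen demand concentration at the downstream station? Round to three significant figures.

1.54 mg/L

Mixed concentration C = ΣQC/ΣQ = (11.90·2.300 + 1.200·15.00) / 13.10 = 45.37/13.10 = 3.463 mg/L.
Half-life 0.64 d → k = ln 2 / 0.64 = 1.083 d⁻¹.
Decay over the reach: 3.463·exp(−kt) = 3.463·0.4438 = 1.537 mg/L.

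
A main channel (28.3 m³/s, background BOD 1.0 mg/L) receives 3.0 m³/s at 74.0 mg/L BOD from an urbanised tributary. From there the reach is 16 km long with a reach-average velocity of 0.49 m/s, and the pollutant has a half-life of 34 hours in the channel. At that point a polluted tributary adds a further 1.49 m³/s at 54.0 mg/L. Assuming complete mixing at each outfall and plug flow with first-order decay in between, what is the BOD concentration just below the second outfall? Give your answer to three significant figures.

Conservation of mass: C = (28.30·1.000 + 3.000·74.00) / 31.30 = 250.3/31.30 = 7.997 mg/L; combined flow 31.30 m³/s.
Travel time t = 16·1000 / 0.49 = 32650 s = 9.070 h.
Half-life 34 h → k = ln 2 / 34 = 0.02039 h⁻¹ = 0.4893 d⁻¹.
After decay, C = 7.997 × e^(−kt) = 7.997 × 0.8312 = 6.647 mg/L.
Second outfall: C = (31.30·6.647 + 1.490·54.00)/32.79 = 8.799 mg/L.

8.80 mg/L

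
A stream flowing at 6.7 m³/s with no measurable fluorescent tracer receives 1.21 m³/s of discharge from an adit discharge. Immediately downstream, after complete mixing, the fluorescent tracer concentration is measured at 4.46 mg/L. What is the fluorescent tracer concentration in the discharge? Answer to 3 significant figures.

Mass balance: 6.700·0 + 1.210·Cₑ = 7.910·4.460
→ Cₑ = (7.910·4.460 − 6.700·0) / 1.210 = 29.16 mg/L.

29.2 mg/L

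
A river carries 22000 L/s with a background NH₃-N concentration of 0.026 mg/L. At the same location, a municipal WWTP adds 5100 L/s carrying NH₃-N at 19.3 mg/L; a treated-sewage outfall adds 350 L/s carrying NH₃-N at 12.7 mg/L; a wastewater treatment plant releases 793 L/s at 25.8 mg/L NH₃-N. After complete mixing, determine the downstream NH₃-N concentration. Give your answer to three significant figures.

Conservation of mass: C = (22000·0.02600 + 5100·19.30 + 350.0·12.70 + 793.0·25.80) / 28240 = 123900/28240 = 4.387 mg/L.

4.39 mg/L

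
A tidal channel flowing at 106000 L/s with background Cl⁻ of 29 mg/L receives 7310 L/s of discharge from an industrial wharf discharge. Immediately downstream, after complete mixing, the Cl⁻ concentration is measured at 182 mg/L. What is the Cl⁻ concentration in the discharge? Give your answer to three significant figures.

2400 mg/L

Mass balance: 106000·29.00 + 7310·Cₑ = 113300·182.0
→ Cₑ = (113300·182.0 − 106000·29.00) / 7310 = 2401 mg/L.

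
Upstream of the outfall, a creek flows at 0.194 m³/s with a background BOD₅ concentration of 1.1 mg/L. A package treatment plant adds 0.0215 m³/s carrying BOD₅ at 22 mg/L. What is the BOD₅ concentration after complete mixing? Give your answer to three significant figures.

3.19 mg/L

Mass balance: C = (0.1940·1.100 + 0.02150·22.00) / 0.2155 = 0.6864/0.2155 = 3.185 mg/L.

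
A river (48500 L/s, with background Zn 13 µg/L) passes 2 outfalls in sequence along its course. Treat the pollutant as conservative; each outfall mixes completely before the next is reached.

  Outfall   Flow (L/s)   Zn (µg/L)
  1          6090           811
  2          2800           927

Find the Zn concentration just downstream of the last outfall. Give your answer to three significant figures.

Outfall 1: combined Q = 54590 L/s; C = (48500·13.00 + 6090·811.0)/54590 = 102.0 µg/L.
Outfall 2: combined Q = 57390 L/s; C = (54590·102.0 + 2800·927.0)/57390 = 142.3 µg/L.

142 µg/L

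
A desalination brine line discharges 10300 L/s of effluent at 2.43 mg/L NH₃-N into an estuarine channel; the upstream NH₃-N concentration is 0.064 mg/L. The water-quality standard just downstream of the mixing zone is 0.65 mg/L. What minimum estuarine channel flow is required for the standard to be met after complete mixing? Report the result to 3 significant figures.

Set C_mix = 0.65: (Q·0.06400 + 10300·2.430) / (Q + 10300) = 0.65
→ Q = 10300·(2.430 − 0.65)/(0.65 − 0.06400) = 31290 L/s.

31300 L/s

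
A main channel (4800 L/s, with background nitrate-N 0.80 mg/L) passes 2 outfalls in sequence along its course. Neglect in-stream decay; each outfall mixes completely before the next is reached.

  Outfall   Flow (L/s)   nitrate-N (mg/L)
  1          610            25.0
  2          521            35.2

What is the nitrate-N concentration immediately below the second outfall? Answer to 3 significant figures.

6.31 mg/L

Below outfall 1: Q → 5410 L/s, C = (4800·0.8000 + 610.0·25.00)/5410 = 3.529 mg/L.
Below outfall 2: Q → 5931 L/s, C = (5410·3.529 + 521.0·35.20)/5931 = 6.311 mg/L.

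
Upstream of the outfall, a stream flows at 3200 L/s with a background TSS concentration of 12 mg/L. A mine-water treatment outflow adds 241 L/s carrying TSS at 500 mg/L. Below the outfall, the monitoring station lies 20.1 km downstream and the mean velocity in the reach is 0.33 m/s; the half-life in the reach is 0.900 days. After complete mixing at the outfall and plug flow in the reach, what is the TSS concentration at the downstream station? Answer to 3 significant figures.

26.8 mg/L

After mixing, C = (3200·12.00 + 241.0·500.0) / 3441 = 158900/3441 = 46.18 mg/L.
Travel time t = 20.1·1000 / 0.33 = 60910 s = 16.92 h.
Half-life 0.900 d → k = ln 2 / 0.900 = 0.7702 d⁻¹.
First-order decay: C = 46.18·exp(−k·t) = 46.18·0.5810 = 26.83 mg/L.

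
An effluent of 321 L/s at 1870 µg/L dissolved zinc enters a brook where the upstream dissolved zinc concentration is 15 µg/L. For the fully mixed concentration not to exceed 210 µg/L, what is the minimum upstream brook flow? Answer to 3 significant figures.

2730 L/s

Set C_mix = 210: (Q·15.00 + 321.0·1870) / (Q + 321.0) = 210
→ Q = 321.0·(1870 − 210)/(210 − 15.00) = 2733 L/s.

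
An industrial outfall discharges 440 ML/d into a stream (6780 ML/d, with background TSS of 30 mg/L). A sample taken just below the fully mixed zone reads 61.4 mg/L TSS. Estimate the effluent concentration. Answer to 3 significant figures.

Mass balance: 6780·30.00 + 440.0·Cₑ = 7220·61.40
→ Cₑ = (7220·61.40 − 6780·30.00) / 440.0 = 545.2 mg/L.

545 mg/L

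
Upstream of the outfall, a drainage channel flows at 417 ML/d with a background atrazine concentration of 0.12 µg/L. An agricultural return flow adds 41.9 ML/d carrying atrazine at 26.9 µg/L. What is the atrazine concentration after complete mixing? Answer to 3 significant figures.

2.57 µg/L

Mixed concentration C = ΣQC/ΣQ = (417.0·0.1200 + 41.90·26.90) / 458.9 = 1177/458.9 = 2.565 µg/L.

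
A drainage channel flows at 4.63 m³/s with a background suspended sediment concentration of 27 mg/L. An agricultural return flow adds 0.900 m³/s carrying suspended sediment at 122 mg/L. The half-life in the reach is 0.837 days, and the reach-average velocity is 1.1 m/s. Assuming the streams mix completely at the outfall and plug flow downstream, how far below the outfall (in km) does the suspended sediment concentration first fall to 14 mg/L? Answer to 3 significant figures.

After mixing, C = (4.630·27.00 + 0.9000·122.0) / 5.530 = 234.8/5.530 = 42.46 mg/L.
Half-life 0.837 d → k = ln 2 / 0.837 = 0.8281 d⁻¹.
Set 42.46·exp(−k·t) = 14 → t = ln(42.46/14)/k = 115800 s = 32.16 h.
Distance = v·t = 1.1·115800 = 127300 m = 127.3 km.

127 km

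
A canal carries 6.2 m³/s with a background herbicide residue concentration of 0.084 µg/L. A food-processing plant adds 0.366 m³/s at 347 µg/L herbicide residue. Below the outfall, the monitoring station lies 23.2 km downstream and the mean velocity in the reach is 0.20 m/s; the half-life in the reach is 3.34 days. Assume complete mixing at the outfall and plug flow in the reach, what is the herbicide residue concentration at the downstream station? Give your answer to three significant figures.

Mass balance: C = (6.200·0.08400 + 0.3660·347.0) / 6.566 = 127.5/6.566 = 19.42 µg/L.
Travel time t = 23.2·1000 / 0.20 = 116000 s = 32.22 h.
Half-life 3.34 d → k = ln 2 / 3.34 = 0.2075 d⁻¹.
First-order decay: C = 19.42·exp(−k·t) = 19.42·0.7568 = 14.70 µg/L.

14.7 µg/L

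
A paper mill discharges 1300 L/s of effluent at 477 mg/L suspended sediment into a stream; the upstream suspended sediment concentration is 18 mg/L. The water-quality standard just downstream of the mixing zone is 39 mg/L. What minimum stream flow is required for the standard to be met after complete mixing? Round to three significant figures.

Set C_mix = 39: (Q·18.00 + 1300·477.0) / (Q + 1300) = 39
→ Q = 1300·(477.0 − 39)/(39 − 18.00) = 27110 L/s.

27100 L/s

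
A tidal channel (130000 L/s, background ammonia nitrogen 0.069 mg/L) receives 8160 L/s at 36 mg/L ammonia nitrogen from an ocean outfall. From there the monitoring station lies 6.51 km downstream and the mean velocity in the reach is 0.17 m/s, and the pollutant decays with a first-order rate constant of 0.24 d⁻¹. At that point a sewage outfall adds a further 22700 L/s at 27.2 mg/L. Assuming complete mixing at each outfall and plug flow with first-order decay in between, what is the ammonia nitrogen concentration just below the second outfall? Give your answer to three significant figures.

Mixed concentration C = ΣQC/ΣQ = (130000·0.06900 + 8160·36.00) / 138200 = 302700/138200 = 2.191 mg/L; combined flow 138200 L/s.
Travel time t = 6.51·1000 / 0.17 = 38290 s = 10.64 h.
Decay over the reach: 2.191·exp(−kt) = 2.191·0.8991 = 1.970 mg/L.
Second outfall: C = (138200·1.970 + 22700·27.20)/160900 = 5.530 mg/L.

5.53 mg/L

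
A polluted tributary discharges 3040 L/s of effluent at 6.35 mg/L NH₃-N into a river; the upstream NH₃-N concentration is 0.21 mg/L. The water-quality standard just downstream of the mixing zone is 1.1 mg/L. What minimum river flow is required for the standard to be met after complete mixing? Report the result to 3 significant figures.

Set C_mix = 1.1: (Q·0.2100 + 3040·6.350) / (Q + 3040) = 1.1
→ Q = 3040·(6.350 − 1.1)/(1.1 − 0.2100) = 17930 L/s.

17900 L/s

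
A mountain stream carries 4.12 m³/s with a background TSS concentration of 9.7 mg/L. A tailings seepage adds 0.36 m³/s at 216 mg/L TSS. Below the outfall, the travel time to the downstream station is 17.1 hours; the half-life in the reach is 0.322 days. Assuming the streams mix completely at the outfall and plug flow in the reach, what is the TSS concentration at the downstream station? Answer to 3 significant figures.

5.67 mg/L

Mass balance: C = (4.120·9.700 + 0.3600·216.0) / 4.480 = 117.7/4.480 = 26.28 mg/L.
Half-life 0.322 d → k = ln 2 / 0.322 = 2.153 d⁻¹.
Decay over the reach: 26.28·exp(−kt) = 26.28·0.2157 = 5.669 mg/L.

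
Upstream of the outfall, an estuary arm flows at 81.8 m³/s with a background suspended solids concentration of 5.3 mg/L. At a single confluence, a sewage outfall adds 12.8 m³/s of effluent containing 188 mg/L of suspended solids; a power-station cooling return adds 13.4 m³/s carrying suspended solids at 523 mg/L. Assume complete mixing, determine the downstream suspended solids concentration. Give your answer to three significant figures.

91.2 mg/L

Mixed concentration C = ΣQC/ΣQ = (81.80·5.300 + 12.80·188.0 + 13.40·523.0) / 108.0 = 9848/108.0 = 91.19 mg/L.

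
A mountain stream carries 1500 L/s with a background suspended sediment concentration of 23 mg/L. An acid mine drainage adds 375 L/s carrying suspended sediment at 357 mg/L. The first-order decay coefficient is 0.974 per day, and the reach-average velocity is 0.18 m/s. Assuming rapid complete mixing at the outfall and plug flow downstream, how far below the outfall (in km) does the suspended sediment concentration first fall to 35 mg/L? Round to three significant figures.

15.0 km

Flow-weighted average: C = (1500·23.00 + 375.0·357.0) / 1875 = 168400/1875 = 89.80 mg/L.
Set 89.80·exp(−k·t) = 35 → t = ln(89.80/35)/k = 83580 s = 23.22 h.
Distance = v·t = 0.18·83580 = 15040 m = 15.04 km.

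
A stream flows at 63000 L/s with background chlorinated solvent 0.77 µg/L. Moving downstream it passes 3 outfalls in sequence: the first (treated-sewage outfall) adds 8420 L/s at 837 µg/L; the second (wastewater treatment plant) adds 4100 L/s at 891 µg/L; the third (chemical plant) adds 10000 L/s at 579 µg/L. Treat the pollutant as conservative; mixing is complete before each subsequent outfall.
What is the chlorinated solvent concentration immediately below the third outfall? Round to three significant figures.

Outfall 1: combined Q = 71420 L/s; C = (63000·0.7700 + 8420·837.0)/71420 = 99.36 µg/L.
Outfall 2: combined Q = 75520 L/s; C = (71420·99.36 + 4100·891.0)/75520 = 142.3 µg/L.
Outfall 3: combined Q = 85520 L/s; C = (75520·142.3 + 10000·579.0)/85520 = 193.4 µg/L.

193 µg/L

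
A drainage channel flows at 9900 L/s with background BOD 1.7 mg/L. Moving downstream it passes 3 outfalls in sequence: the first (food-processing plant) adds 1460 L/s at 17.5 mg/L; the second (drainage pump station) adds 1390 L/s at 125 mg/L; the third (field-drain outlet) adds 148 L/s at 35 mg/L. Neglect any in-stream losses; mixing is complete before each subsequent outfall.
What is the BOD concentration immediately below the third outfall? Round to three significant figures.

17.2 mg/L

Below outfall 1: Q → 11360 L/s, C = (9900·1.700 + 1460·17.50)/11360 = 3.731 mg/L.
Below outfall 2: Q → 12750 L/s, C = (11360·3.731 + 1390·125.0)/12750 = 16.95 mg/L.
Below outfall 3: Q → 12900 L/s, C = (12750·16.95 + 148.0·35.00)/12900 = 17.16 mg/L.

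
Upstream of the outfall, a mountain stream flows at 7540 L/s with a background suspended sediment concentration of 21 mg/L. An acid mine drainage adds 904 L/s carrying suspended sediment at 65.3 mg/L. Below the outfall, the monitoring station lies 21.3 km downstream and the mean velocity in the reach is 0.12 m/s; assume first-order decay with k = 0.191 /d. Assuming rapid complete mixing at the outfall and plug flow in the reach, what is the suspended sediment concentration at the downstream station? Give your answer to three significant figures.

17.4 mg/L

Conservation of mass: C = (7540·21.00 + 904.0·65.30) / 8444 = 217400/8444 = 25.74 mg/L.
Travel time t = 21.3·1000 / 0.12 = 177500 s = 49.31 h.
Applying C = C₀e^(−kt): 25.74 × 0.6754 = 17.39 mg/L.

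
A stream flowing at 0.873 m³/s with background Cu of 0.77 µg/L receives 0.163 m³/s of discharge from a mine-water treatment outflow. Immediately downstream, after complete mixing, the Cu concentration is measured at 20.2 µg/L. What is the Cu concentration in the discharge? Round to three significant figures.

124 µg/L

Mass balance: 0.8730·0.7700 + 0.1630·Cₑ = 1.036·20.20
→ Cₑ = (1.036·20.20 − 0.8730·0.7700) / 0.1630 = 124.3 µg/L.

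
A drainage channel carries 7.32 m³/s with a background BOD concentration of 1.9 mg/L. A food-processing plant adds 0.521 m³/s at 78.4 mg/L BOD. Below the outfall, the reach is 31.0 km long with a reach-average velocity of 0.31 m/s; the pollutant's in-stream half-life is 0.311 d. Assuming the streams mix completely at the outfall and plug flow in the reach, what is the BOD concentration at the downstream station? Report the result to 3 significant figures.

Conservation of mass: C = (7.320·1.900 + 0.5210·78.40) / 7.841 = 54.75/7.841 = 6.983 mg/L.
Travel time t = 31.0·1000 / 0.31 = 100000 s = 27.78 h.
Half-life 0.311 d → k = ln 2 / 0.311 = 2.229 d⁻¹.
After decay, C = 6.983 × e^(−kt) = 6.983 × 0.07580 = 0.5294 mg/L.

0.529 mg/L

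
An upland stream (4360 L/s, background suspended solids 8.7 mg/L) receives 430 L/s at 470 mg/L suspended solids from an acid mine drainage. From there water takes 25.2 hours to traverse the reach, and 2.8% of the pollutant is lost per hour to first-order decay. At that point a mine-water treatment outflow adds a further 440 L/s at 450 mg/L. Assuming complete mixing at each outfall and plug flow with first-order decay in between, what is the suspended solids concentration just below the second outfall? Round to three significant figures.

60.3 mg/L

Flow-weighted average: C = (4360·8.700 + 430.0·470.0) / 4790 = 240000/4790 = 50.11 mg/L; combined flow 4790 L/s.
2.8%/h lost → k = −ln(1 − 0.028) = 0.02840 h⁻¹.
First-order decay: C = 50.11·exp(−k·t) = 50.11·0.4889 = 24.50 mg/L.
At the second outfall, C = (4790·24.50 + 440.0·450.0) / (4790 + 440.0) = 60.30 mg/L.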